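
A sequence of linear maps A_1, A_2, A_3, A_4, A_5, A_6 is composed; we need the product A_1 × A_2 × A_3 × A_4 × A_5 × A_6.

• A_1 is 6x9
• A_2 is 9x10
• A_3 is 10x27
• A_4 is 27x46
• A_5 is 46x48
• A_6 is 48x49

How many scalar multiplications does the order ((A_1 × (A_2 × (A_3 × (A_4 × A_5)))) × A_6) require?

(A_4 × A_5): 27×46 by 46×48 → 27×48, cost 27·46·48 = 59616
(A_3 × (A_4 × A_5)): 10×27 by 27×48 → 10×48, cost 10·27·48 = 12960; cumulative 72576
(A_2 × (A_3 × (A_4 × A_5))): 9×10 by 10×48 → 9×48, cost 9·10·48 = 4320; cumulative 76896
(A_1 × (A_2 × (A_3 × (A_4 × A_5)))): 6×9 by 9×48 → 6×48, cost 6·9·48 = 2592; cumulative 79488
((A_1 × (A_2 × (A_3 × (A_4 × A_5)))) × A_6): 6×48 by 48×49 → 6×49, cost 6·48·49 = 14112; cumulative 93600
Total: 93600 scalar multiplications.

93600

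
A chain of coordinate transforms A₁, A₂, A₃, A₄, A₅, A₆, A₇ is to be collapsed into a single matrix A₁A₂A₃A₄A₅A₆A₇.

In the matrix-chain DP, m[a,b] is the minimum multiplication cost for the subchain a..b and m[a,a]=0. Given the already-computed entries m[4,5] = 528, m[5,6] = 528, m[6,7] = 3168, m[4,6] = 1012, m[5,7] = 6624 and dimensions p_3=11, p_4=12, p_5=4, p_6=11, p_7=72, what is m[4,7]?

m[4,7] = min over k∈[4,6] of m[4,k]+m[k+1,7]+p_{3}·p_k·p_{7}.
k=4: 0 + 6624 + 11·12·72 = 16128; k=5: 528 + 3168 + 11·4·72 = 6864; k=6: 1012 + 0 + 11·11·72 = 9724.
Minimum: 6864 at k=5.

6864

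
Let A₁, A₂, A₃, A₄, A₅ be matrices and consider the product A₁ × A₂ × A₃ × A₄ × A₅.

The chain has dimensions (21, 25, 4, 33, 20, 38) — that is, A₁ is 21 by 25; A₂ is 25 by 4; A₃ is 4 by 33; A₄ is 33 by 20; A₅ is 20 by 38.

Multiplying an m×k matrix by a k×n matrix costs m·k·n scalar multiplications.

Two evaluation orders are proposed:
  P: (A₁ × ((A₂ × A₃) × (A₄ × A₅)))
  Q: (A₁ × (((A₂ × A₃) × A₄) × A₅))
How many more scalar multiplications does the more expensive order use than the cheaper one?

20930

Order P = (A₁ × ((A₂ × A₃) × (A₄ × A₅))): (A₂ × A₃): 25×4 by 4×33 → 25×33, cost 25·4·33 = 3300; (A₄ × A₅): 33×20 by 20×38 → 33×38, cost 33·20·38 = 25080; ((A₂ × A₃) × (A₄ × A₅)): 25×33 by 33×38 → 25×38, cost 25·33·38 = 31350; cumulative 59730; (A₁ × ((A₂ × A₃) × (A₄ × A₅))): 21×25 by 25×38 → 21×38, cost 21·25·38 = 19950; cumulative 79680. Total 79680.
Order Q = (A₁ × (((A₂ × A₃) × A₄) × A₅)): (A₂ × A₃): 25×4 by 4×33 → 25×33, cost 25·4·33 = 3300; ((A₂ × A₃) × A₄): 25×33 by 33×20 → 25×20, cost 25·33·20 = 16500; cumulative 19800; (((A₂ × A₃) × A₄) × A₅): 25×20 by 20×38 → 25×38, cost 25·20·38 = 19000; cumulative 38800; (A₁ × (((A₂ × A₃) × A₄) × A₅)): 21×25 by 25×38 → 21×38, cost 21·25·38 = 19950; cumulative 58750. Total 58750.
Difference: |79680 − 58750| = 20930.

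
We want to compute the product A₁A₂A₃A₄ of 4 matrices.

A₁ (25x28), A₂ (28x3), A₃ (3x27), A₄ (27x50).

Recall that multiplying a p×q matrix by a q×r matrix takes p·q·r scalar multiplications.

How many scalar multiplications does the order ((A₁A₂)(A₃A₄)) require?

9900

(A₁A₂): 25×28 by 28×3 → 25×3, cost 25·28·3 = 2100
(A₃A₄): 3×27 by 27×50 → 3×50, cost 3·27·50 = 4050
((A₁A₂)(A₃A₄)): 25×3 by 3×50 → 25×50, cost 25·3·50 = 3750; cumulative 9900
Total: 9900 scalar multiplications.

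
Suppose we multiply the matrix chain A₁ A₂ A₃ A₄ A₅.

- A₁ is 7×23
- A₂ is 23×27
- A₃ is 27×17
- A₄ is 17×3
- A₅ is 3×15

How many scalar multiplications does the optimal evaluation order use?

Adjacent pairs: A₁A₂ = 7·23·27 = 4347; A₂A₃ = 23·27·17 = 10557; A₃A₄ = 27·17·3 = 1377; A₄A₅ = 17·3·15 = 765.
Length 3: A₁..A₃: k=1: 0+10557+7·23·17=13294; k=2: 4347+0+7·27·17=7560 → min 7560 | A₂..A₄: k=2: 0+1377+23·27·3=3240; k=3: 10557+0+23·17·3=11730 → min 3240 | A₃..A₅: k=3: 0+765+27·17·15=7650; k=4: 1377+0+27·3·15=2592 → min 2592.
Length 4: A₁..A₄: k=1: 0+3240+7·23·3=3723; k=2: 4347+1377+7·27·3=6291; k=3: 7560+0+7·17·3=7917 → min 3723 | A₂..A₅: k=2: 0+2592+23·27·15=11907; k=3: 10557+765+23·17·15=17187; k=4: 3240+0+23·3·15=4275 → min 4275.
Length 5: A₁..A₅: k=1: 0+4275+7·23·15=6690; k=2: 4347+2592+7·27·15=9774; k=3: 7560+765+7·17·15=10110; k=4: 3723+0+7·3·15=4038 → min 4038.
Optimal order: ((A₁ (A₂ (A₃ A₄))) A₅) with cost 4038.

4038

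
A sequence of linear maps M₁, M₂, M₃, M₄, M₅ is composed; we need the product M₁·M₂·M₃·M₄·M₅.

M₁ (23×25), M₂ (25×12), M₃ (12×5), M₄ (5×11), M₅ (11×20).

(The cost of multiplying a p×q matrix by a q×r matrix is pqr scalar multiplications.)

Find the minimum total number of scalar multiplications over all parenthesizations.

Adjacent pairs: M₁M₂ = 23·25·12 = 6900; M₂M₃ = 25·12·5 = 1500; M₃M₄ = 12·5·11 = 660; M₄M₅ = 5·11·20 = 1100.
Length 3: M₁..M₃: k=1: 0+1500+23·25·5=4375; k=2: 6900+0+23·12·5=8280 → min 4375 | M₂..M₄: k=2: 0+660+25·12·11=3960; k=3: 1500+0+25·5·11=2875 → min 2875 | M₃..M₅: k=3: 0+1100+12·5·20=2300; k=4: 660+0+12·11·20=3300 → min 2300.
Length 4: M₁..M₄: k=1: 0+2875+23·25·11=9200; k=2: 6900+660+23·12·11=10596; k=3: 4375+0+23·5·11=5640 → min 5640 | M₂..M₅: k=2: 0+2300+25·12·20=8300; k=3: 1500+1100+25·5·20=5100; k=4: 2875+0+25·11·20=8375 → min 5100.
Length 5: M₁..M₅: k=1: 0+5100+23·25·20=16600; k=2: 6900+2300+23·12·20=14720; k=3: 4375+1100+23·5·20=7775; k=4: 5640+0+23·11·20=10700 → min 7775.
Optimal order: ((M₁·(M₂·M₃))·(M₄·M₅)) with cost 7775.

7775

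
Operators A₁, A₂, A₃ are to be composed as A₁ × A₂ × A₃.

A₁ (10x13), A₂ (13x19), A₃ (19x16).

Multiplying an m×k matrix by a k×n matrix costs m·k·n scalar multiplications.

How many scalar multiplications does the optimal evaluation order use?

5510

Order (A₁ × (A₂ × A₃)): (A₂ × A₃): 13×19 by 19×16 → 13×16, cost 13·19·16 = 3952; (A₁ × (A₂ × A₃)): 10×13 by 13×16 → 10×16, cost 10·13·16 = 2080; cumulative 6032. Total 6032.
Order ((A₁ × A₂) × A₃): (A₁ × A₂): 10×13 by 13×19 → 10×19, cost 10·13·19 = 2470; ((A₁ × A₂) × A₃): 10×19 by 19×16 → 10×16, cost 10·19·16 = 3040; cumulative 5510. Total 5510.
Minimum: 5510.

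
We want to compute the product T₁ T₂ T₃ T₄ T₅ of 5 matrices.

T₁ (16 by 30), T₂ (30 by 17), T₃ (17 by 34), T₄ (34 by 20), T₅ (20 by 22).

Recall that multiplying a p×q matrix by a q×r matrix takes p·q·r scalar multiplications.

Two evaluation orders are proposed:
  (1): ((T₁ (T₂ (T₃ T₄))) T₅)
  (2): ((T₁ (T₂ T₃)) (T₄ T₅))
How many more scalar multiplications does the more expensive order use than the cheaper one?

Order (1) = ((T₁ (T₂ (T₃ T₄))) T₅): (T₃ T₄): 17×34 by 34×20 → 17×20, cost 17·34·20 = 11560; (T₂ (T₃ T₄)): 30×17 by 17×20 → 30×20, cost 30·17·20 = 10200; cumulative 21760; (T₁ (T₂ (T₃ T₄))): 16×30 by 30×20 → 16×20, cost 16·30·20 = 9600; cumulative 31360; ((T₁ (T₂ (T₃ T₄))) T₅): 16×20 by 20×22 → 16×22, cost 16·20·22 = 7040; cumulative 38400. Total 38400.
Order (2) = ((T₁ (T₂ T₃)) (T₄ T₅)): (T₂ T₃): 30×17 by 17×34 → 30×34, cost 30·17·34 = 17340; (T₁ (T₂ T₃)): 16×30 by 30×34 → 16×34, cost 16·30·34 = 16320; cumulative 33660; (T₄ T₅): 34×20 by 20×22 → 34×22, cost 34·20·22 = 14960; ((T₁ (T₂ T₃)) (T₄ T₅)): 16×34 by 34×22 → 16×22, cost 16·34·22 = 11968; cumulative 60588. Total 60588.
Difference: |38400 − 60588| = 22188.

22188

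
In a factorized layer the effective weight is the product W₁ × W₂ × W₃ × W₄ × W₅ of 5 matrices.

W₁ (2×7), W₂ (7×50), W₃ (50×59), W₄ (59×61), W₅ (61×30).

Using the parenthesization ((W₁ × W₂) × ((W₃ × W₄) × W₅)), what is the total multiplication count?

(W₁ × W₂): 2×7 by 7×50 → 2×50, cost 2·7·50 = 700
(W₃ × W₄): 50×59 by 59×61 → 50×61, cost 50·59·61 = 179950
((W₃ × W₄) × W₅): 50×61 by 61×30 → 50×30, cost 50·61·30 = 91500; cumulative 271450
((W₁ × W₂) × ((W₃ × W₄) × W₅)): 2×50 by 50×30 → 2×30, cost 2·50·30 = 3000; cumulative 275150
Total: 275150 scalar multiplications.

275150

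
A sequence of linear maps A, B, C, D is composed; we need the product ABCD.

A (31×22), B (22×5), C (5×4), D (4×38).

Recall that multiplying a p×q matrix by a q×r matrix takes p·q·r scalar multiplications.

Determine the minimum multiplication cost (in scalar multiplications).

7880

Adjacent pairs: AB = 31·22·5 = 3410; BC = 22·5·4 = 440; CD = 5·4·38 = 760.
Length 3: A..C: k=1: 0+440+31·22·4=3168; k=2: 3410+0+31·5·4=4030 → min 3168 | B..D: k=2: 0+760+22·5·38=4940; k=3: 440+0+22·4·38=3784 → min 3784.
Length 4: A..D: k=1: 0+3784+31·22·38=29700; k=2: 3410+760+31·5·38=10060; k=3: 3168+0+31·4·38=7880 → min 7880.
Optimal order: ((A(BC))D) with cost 7880.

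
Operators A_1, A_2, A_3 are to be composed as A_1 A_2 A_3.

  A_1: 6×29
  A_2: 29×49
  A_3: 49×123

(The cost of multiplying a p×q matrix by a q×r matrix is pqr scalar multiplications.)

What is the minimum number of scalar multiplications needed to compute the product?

Order (A_1 (A_2 A_3)): (A_2 A_3): 29×49 by 49×123 → 29×123, cost 29·49·123 = 174783; (A_1 (A_2 A_3)): 6×29 by 29×123 → 6×123, cost 6·29·123 = 21402; cumulative 196185. Total 196185.
Order ((A_1 A_2) A_3): (A_1 A_2): 6×29 by 29×49 → 6×49, cost 6·29·49 = 8526; ((A_1 A_2) A_3): 6×49 by 49×123 → 6×123, cost 6·49·123 = 36162; cumulative 44688. Total 44688.
Minimum: 44688.

44688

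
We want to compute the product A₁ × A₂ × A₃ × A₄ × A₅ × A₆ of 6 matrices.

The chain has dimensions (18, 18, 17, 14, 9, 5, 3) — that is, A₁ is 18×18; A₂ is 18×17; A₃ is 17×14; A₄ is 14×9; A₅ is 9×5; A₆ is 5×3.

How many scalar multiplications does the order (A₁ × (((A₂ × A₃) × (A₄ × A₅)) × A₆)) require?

(A₂ × A₃): 18×17 by 17×14 → 18×14, cost 18·17·14 = 4284
(A₄ × A₅): 14×9 by 9×5 → 14×5, cost 14·9·5 = 630
((A₂ × A₃) × (A₄ × A₅)): 18×14 by 14×5 → 18×5, cost 18·14·5 = 1260; cumulative 6174
(((A₂ × A₃) × (A₄ × A₅)) × A₆): 18×5 by 5×3 → 18×3, cost 18·5·3 = 270; cumulative 6444
(A₁ × (((A₂ × A₃) × (A₄ × A₅)) × A₆)): 18×18 by 18×3 → 18×3, cost 18·18·3 = 972; cumulative 7416
Total: 7416 scalar multiplications.

7416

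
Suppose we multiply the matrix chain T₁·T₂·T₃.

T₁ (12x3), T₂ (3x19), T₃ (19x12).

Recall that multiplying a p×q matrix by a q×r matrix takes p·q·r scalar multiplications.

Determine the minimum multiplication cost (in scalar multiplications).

Order (T₁·(T₂·T₃)): (T₂·T₃): 3×19 by 19×12 → 3×12, cost 3·19·12 = 684; (T₁·(T₂·T₃)): 12×3 by 3×12 → 12×12, cost 12·3·12 = 432; cumulative 1116. Total 1116.
Order ((T₁·T₂)·T₃): (T₁·T₂): 12×3 by 3×19 → 12×19, cost 12·3·19 = 684; ((T₁·T₂)·T₃): 12×19 by 19×12 → 12×12, cost 12·19·12 = 2736; cumulative 3420. Total 3420.
Minimum: 1116.

1116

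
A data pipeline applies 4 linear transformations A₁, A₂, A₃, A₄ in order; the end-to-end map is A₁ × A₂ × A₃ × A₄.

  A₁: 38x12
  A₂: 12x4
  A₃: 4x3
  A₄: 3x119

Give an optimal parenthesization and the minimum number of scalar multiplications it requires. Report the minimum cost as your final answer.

Adjacent pairs: A₁A₂ = 38·12·4 = 1824; A₂A₃ = 12·4·3 = 144; A₃A₄ = 4·3·119 = 1428.
Length 3: A₁..A₃: k=1: 0+144+38·12·3=1512; k=2: 1824+0+38·4·3=2280 → min 1512 | A₂..A₄: k=2: 0+1428+12·4·119=7140; k=3: 144+0+12·3·119=4428 → min 4428.
Length 4: A₁..A₄: k=1: 0+4428+38·12·119=58692; k=2: 1824+1428+38·4·119=21340; k=3: 1512+0+38·3·119=15078 → min 15078.
Optimal parenthesization: ((A₁ × (A₂ × A₃)) × A₄) with cost 15078.

15078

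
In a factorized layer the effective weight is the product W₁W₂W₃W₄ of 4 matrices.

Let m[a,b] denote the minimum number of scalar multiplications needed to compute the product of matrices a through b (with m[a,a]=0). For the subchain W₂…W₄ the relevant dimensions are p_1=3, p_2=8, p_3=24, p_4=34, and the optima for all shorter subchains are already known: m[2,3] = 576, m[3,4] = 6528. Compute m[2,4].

3024

m[2,4] = min over k∈[2,3] of m[2,k]+m[k+1,4]+p_{1}·p_k·p_{4}.
k=2: 0 + 6528 + 3·8·34 = 7344; k=3: 576 + 0 + 3·24·34 = 3024.
Minimum: 3024 at k=3.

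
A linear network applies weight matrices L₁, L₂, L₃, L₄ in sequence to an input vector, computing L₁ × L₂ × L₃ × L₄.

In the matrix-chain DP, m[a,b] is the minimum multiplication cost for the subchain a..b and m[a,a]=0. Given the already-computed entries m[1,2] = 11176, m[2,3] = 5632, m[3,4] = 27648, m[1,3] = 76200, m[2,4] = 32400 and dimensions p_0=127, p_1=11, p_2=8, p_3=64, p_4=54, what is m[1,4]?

m[1,4] = min over k∈[1,3] of m[1,k]+m[k+1,4]+p_{0}·p_k·p_{4}.
k=1: 0 + 32400 + 127·11·54 = 107838; k=2: 11176 + 27648 + 127·8·54 = 93688; k=3: 76200 + 0 + 127·64·54 = 515112.
Minimum: 93688 at k=2.

93688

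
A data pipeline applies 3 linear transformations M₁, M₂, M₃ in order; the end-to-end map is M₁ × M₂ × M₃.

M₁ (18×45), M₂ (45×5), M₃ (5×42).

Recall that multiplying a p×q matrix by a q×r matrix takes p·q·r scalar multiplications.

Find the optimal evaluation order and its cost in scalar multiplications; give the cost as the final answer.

7830

(M₁ × (M₂ × M₃)): cost 43470.
((M₁ × M₂) × M₃): cost 7830.
Optimal: ((M₁ × M₂) × M₃) with cost 7830.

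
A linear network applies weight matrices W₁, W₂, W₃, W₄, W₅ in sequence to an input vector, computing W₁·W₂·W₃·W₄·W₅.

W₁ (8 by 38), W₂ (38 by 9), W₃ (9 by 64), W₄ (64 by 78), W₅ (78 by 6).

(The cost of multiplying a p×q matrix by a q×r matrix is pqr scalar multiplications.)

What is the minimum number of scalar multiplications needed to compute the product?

Adjacent pairs: W₁W₂ = 8·38·9 = 2736; W₂W₃ = 38·9·64 = 21888; W₃W₄ = 9·64·78 = 44928; W₄W₅ = 64·78·6 = 29952.
Length 3: W₁..W₃: k=1: 0+21888+8·38·64=41344; k=2: 2736+0+8·9·64=7344 → min 7344 | W₂..W₄: k=2: 0+44928+38·9·78=71604; k=3: 21888+0+38·64·78=211584 → min 71604 | W₃..W₅: k=3: 0+29952+9·64·6=33408; k=4: 44928+0+9·78·6=49140 → min 33408.
Length 4: W₁..W₄: k=1: 0+71604+8·38·78=95316; k=2: 2736+44928+8·9·78=53280; k=3: 7344+0+8·64·78=47280 → min 47280 | W₂..W₅: k=2: 0+33408+38·9·6=35460; k=3: 21888+29952+38·64·6=66432; k=4: 71604+0+38·78·6=89388 → min 35460.
Length 5: W₁..W₅: k=1: 0+35460+8·38·6=37284; k=2: 2736+33408+8·9·6=36576; k=3: 7344+29952+8·64·6=40368; k=4: 47280+0+8·78·6=51024 → min 36576.
Optimal order: ((W₁·W₂)·(W₃·(W₄·W₅))) with cost 36576.

36576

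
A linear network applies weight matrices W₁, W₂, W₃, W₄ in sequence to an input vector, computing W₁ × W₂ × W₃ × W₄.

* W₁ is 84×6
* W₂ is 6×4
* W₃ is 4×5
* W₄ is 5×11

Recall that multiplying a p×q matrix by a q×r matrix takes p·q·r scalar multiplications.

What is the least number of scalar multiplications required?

Adjacent pairs: W₁W₂ = 84·6·4 = 2016; W₂W₃ = 6·4·5 = 120; W₃W₄ = 4·5·11 = 220.
Length 3: W₁..W₃: k=1: 0+120+84·6·5=2640; k=2: 2016+0+84·4·5=3696 → min 2640 | W₂..W₄: k=2: 0+220+6·4·11=484; k=3: 120+0+6·5·11=450 → min 450.
Length 4: W₁..W₄: k=1: 0+450+84·6·11=5994; k=2: 2016+220+84·4·11=5932; k=3: 2640+0+84·5·11=7260 → min 5932.
Optimal order: ((W₁ × W₂) × (W₃ × W₄)) with cost 5932.

5932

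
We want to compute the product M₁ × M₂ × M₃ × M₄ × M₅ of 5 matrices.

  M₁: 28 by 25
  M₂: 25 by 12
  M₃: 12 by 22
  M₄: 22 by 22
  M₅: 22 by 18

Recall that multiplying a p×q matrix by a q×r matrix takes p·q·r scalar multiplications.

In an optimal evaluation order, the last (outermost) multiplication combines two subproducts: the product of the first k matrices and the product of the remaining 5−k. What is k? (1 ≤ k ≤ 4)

2

Adjacent pairs: M₁M₂ = 28·25·12 = 8400; M₂M₃ = 25·12·22 = 6600; M₃M₄ = 12·22·22 = 5808; M₄M₅ = 22·22·18 = 8712.
Length 3: M₁..M₃: k=1: 0+6600+28·25·22=22000; k=2: 8400+0+28·12·22=15792 → min 15792 | M₂..M₄: k=2: 0+5808+25·12·22=12408; k=3: 6600+0+25·22·22=18700 → min 12408 | M₃..M₅: k=3: 0+8712+12·22·18=13464; k=4: 5808+0+12·22·18=10560 → min 10560.
Length 4: M₁..M₄: k=1: 0+12408+28·25·22=27808; k=2: 8400+5808+28·12·22=21600; k=3: 15792+0+28·22·22=29344 → min 21600 | M₂..M₅: k=2: 0+10560+25·12·18=15960; k=3: 6600+8712+25·22·18=25212; k=4: 12408+0+25·22·18=22308 → min 15960.
Top-level splits: k=1: (M₁..M₁)·(M₂..M₅) → 0+15960+28·25·18 = 28560; k=2: (M₁..M₂)·(M₃..M₅) → 8400+10560+28·12·18 = 25008; k=3: (M₁..M₃)·(M₄..M₅) → 15792+8712+28·22·18 = 35592; k=4: (M₁..M₄)·(M₅..M₅) → 21600+0+28·22·18 = 32688.
Best split is after M₂, i.e. k = 2.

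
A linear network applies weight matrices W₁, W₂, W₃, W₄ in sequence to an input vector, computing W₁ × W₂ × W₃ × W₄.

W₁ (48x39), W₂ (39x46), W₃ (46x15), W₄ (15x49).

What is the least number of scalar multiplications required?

Adjacent pairs: W₁W₂ = 48·39·46 = 86112; W₂W₃ = 39·46·15 = 26910; W₃W₄ = 46·15·49 = 33810.
Length 3: W₁..W₃: k=1: 0+26910+48·39·15=54990; k=2: 86112+0+48·46·15=119232 → min 54990 | W₂..W₄: k=2: 0+33810+39·46·49=121716; k=3: 26910+0+39·15·49=55575 → min 55575.
Length 4: W₁..W₄: k=1: 0+55575+48·39·49=147303; k=2: 86112+33810+48·46·49=228114; k=3: 54990+0+48·15·49=90270 → min 90270.
Optimal order: ((W₁ × (W₂ × W₃)) × W₄) with cost 90270.

90270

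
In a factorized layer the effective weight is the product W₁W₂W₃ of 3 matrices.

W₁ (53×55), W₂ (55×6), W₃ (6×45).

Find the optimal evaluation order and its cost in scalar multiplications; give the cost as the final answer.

31800

(W₁(W₂W₃)): cost 146025.
((W₁W₂)W₃): cost 31800.
Optimal: ((W₁W₂)W₃) with cost 31800.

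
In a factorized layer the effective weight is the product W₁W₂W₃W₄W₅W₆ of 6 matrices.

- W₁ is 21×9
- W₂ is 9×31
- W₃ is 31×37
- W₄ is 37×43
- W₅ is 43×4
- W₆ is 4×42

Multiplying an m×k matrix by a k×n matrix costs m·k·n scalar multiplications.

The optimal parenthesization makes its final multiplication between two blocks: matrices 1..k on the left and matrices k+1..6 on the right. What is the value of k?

5

Adjacent pairs: W₁W₂ = 21·9·31 = 5859; W₂W₃ = 9·31·37 = 10323; W₃W₄ = 31·37·43 = 49321; W₄W₅ = 37·43·4 = 6364; W₅W₆ = 43·4·42 = 7224.
Length 3: W₁..W₃: k=1: 0+10323+21·9·37=17316; k=2: 5859+0+21·31·37=29946 → min 17316 | W₂..W₄: k=2: 0+49321+9·31·43=61318; k=3: 10323+0+9·37·43=24642 → min 24642 | W₃..W₅: k=3: 0+6364+31·37·4=10952; k=4: 49321+0+31·43·4=54653 → min 10952 | W₄..W₆: k=4: 0+7224+37·43·42=74046; k=5: 6364+0+37·4·42=12580 → min 12580.
Length 4: W₁..W₄: k=1: 0+24642+21·9·43=32769; k=2: 5859+49321+21·31·43=83173; k=3: 17316+0+21·37·43=50727 → min 32769 | W₂..W₅: k=2: 0+10952+9·31·4=12068; k=3: 10323+6364+9·37·4=18019; k=4: 24642+0+9·43·4=26190 → min 12068 | W₃..W₆: k=3: 0+12580+31·37·42=60754; k=4: 49321+7224+31·43·42=112531; k=5: 10952+0+31·4·42=16160 → min 16160.
Length 5: W₁..W₅: k=1: 0+12068+21·9·4=12824; k=2: 5859+10952+21·31·4=19415; k=3: 17316+6364+21·37·4=26788; k=4: 32769+0+21·43·4=36381 → min 12824 | W₂..W₆: k=2: 0+16160+9·31·42=27878; k=3: 10323+12580+9·37·42=36889; k=4: 24642+7224+9·43·42=48120; k=5: 12068+0+9·4·42=13580 → min 13580.
Top-level splits: k=1: (W₁..W₁)·(W₂..W₆) → 0+13580+21·9·42 = 21518; k=2: (W₁..W₂)·(W₃..W₆) → 5859+16160+21·31·42 = 49361; k=3: (W₁..W₃)·(W₄..W₆) → 17316+12580+21·37·42 = 62530; k=4: (W₁..W₄)·(W₅..W₆) → 32769+7224+21·43·42 = 77919; k=5: (W₁..W₅)·(W₆..W₆) → 12824+0+21·4·42 = 16352.
Best split is after W₅, i.e. k = 5.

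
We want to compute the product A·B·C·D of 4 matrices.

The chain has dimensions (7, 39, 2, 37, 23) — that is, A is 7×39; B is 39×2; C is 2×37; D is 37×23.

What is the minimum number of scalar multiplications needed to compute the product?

Adjacent pairs: AB = 7·39·2 = 546; BC = 39·2·37 = 2886; CD = 2·37·23 = 1702.
Length 3: A..C: k=1: 0+2886+7·39·37=12987; k=2: 546+0+7·2·37=1064 → min 1064 | B..D: k=2: 0+1702+39·2·23=3496; k=3: 2886+0+39·37·23=36075 → min 3496.
Length 4: A..D: k=1: 0+3496+7·39·23=9775; k=2: 546+1702+7·2·23=2570; k=3: 1064+0+7·37·23=7021 → min 2570.
Optimal order: ((A·B)·(C·D)) with cost 2570.

2570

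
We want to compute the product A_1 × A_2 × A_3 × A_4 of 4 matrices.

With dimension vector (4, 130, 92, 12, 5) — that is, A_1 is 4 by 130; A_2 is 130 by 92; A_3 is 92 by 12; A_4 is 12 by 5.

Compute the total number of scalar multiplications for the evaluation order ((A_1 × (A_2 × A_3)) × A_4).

150000

(A_2 × A_3): 130×92 by 92×12 → 130×12, cost 130·92·12 = 143520
(A_1 × (A_2 × A_3)): 4×130 by 130×12 → 4×12, cost 4·130·12 = 6240; cumulative 149760
((A_1 × (A_2 × A_3)) × A_4): 4×12 by 12×5 → 4×5, cost 4·12·5 = 240; cumulative 150000
Total: 150000 scalar multiplications.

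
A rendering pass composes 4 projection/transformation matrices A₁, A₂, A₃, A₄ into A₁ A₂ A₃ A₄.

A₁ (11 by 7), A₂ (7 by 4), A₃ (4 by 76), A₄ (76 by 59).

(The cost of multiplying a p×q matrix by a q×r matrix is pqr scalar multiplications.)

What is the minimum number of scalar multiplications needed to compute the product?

20840

Adjacent pairs: A₁A₂ = 11·7·4 = 308; A₂A₃ = 7·4·76 = 2128; A₃A₄ = 4·76·59 = 17936.
Length 3: A₁..A₃: k=1: 0+2128+11·7·76=7980; k=2: 308+0+11·4·76=3652 → min 3652 | A₂..A₄: k=2: 0+17936+7·4·59=19588; k=3: 2128+0+7·76·59=33516 → min 19588.
Length 4: A₁..A₄: k=1: 0+19588+11·7·59=24131; k=2: 308+17936+11·4·59=20840; k=3: 3652+0+11·76·59=52976 → min 20840.
Optimal order: ((A₁ A₂) (A₃ A₄)) with cost 20840.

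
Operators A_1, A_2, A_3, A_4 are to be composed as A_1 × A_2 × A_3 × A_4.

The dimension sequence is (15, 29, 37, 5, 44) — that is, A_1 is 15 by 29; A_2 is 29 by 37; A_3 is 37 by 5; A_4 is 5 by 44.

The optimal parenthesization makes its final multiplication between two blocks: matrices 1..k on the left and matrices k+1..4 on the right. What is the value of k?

3

Adjacent pairs: A_1A_2 = 15·29·37 = 16095; A_2A_3 = 29·37·5 = 5365; A_3A_4 = 37·5·44 = 8140.
Length 3: A_1..A_3: k=1: 0+5365+15·29·5=7540; k=2: 16095+0+15·37·5=18870 → min 7540 | A_2..A_4: k=2: 0+8140+29·37·44=55352; k=3: 5365+0+29·5·44=11745 → min 11745.
Top-level splits: k=1: (A_1..A_1)·(A_2..A_4) → 0+11745+15·29·44 = 30885; k=2: (A_1..A_2)·(A_3..A_4) → 16095+8140+15·37·44 = 48655; k=3: (A_1..A_3)·(A_4..A_4) → 7540+0+15·5·44 = 10840.
Best split is after A_3, i.e. k = 3.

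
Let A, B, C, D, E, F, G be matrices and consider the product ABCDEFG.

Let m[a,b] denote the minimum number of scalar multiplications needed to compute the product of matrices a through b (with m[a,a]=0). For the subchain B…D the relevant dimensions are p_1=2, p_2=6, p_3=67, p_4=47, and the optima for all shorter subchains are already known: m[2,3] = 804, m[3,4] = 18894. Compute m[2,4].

m[2,4] = min over k∈[2,3] of m[2,k]+m[k+1,4]+p_{1}·p_k·p_{4}.
k=2: 0 + 18894 + 2·6·47 = 19458; k=3: 804 + 0 + 2·67·47 = 7102.
Minimum: 7102 at k=3.

7102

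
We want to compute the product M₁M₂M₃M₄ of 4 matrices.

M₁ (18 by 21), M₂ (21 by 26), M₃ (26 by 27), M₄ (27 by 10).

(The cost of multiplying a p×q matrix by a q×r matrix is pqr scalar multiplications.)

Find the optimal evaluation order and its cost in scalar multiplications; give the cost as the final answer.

16260

Adjacent pairs: M₁M₂ = 18·21·26 = 9828; M₂M₃ = 21·26·27 = 14742; M₃M₄ = 26·27·10 = 7020.
Length 3: M₁..M₃: k=1: 0+14742+18·21·27=24948; k=2: 9828+0+18·26·27=22464 → min 22464 | M₂..M₄: k=2: 0+7020+21·26·10=12480; k=3: 14742+0+21·27·10=20412 → min 12480.
Length 4: M₁..M₄: k=1: 0+12480+18·21·10=16260; k=2: 9828+7020+18·26·10=21528; k=3: 22464+0+18·27·10=27324 → min 16260.
Optimal parenthesization: (M₁(M₂(M₃M₄))) with cost 16260.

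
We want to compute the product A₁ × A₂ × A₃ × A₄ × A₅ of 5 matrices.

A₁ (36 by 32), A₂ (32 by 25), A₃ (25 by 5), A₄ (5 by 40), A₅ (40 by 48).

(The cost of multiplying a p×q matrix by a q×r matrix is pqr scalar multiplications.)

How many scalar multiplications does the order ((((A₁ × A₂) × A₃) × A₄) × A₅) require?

109620

(A₁ × A₂): 36×32 by 32×25 → 36×25, cost 36·32·25 = 28800
((A₁ × A₂) × A₃): 36×25 by 25×5 → 36×5, cost 36·25·5 = 4500; cumulative 33300
(((A₁ × A₂) × A₃) × A₄): 36×5 by 5×40 → 36×40, cost 36·5·40 = 7200; cumulative 40500
((((A₁ × A₂) × A₃) × A₄) × A₅): 36×40 by 40×48 → 36×48, cost 36·40·48 = 69120; cumulative 109620
Total: 109620 scalar multiplications.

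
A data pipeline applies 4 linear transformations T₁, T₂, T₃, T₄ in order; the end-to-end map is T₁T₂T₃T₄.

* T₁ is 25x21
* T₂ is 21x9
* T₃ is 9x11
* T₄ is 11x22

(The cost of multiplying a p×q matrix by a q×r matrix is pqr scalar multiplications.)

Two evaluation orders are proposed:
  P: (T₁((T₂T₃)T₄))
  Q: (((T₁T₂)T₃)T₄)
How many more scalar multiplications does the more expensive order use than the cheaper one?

5461

Order P = (T₁((T₂T₃)T₄)): (T₂T₃): 21×9 by 9×11 → 21×11, cost 21·9·11 = 2079; ((T₂T₃)T₄): 21×11 by 11×22 → 21×22, cost 21·11·22 = 5082; cumulative 7161; (T₁((T₂T₃)T₄)): 25×21 by 21×22 → 25×22, cost 25·21·22 = 11550; cumulative 18711. Total 18711.
Order Q = (((T₁T₂)T₃)T₄): (T₁T₂): 25×21 by 21×9 → 25×9, cost 25·21·9 = 4725; ((T₁T₂)T₃): 25×9 by 9×11 → 25×11, cost 25·9·11 = 2475; cumulative 7200; (((T₁T₂)T₃)T₄): 25×11 by 11×22 → 25×22, cost 25·11·22 = 6050; cumulative 13250. Total 13250.
Difference: |18711 − 13250| = 5461.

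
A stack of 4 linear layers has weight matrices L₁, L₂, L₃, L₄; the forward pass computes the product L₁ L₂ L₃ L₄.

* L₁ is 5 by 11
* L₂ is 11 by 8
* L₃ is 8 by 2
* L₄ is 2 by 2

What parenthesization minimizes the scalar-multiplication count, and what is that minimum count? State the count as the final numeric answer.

306

Adjacent pairs: L₁L₂ = 5·11·8 = 440; L₂L₃ = 11·8·2 = 176; L₃L₄ = 8·2·2 = 32.
Length 3: L₁..L₃: k=1: 0+176+5·11·2=286; k=2: 440+0+5·8·2=520 → min 286 | L₂..L₄: k=2: 0+32+11·8·2=208; k=3: 176+0+11·2·2=220 → min 208.
Length 4: L₁..L₄: k=1: 0+208+5·11·2=318; k=2: 440+32+5·8·2=552; k=3: 286+0+5·2·2=306 → min 306.
Optimal parenthesization: ((L₁ (L₂ L₃)) L₄) with cost 306.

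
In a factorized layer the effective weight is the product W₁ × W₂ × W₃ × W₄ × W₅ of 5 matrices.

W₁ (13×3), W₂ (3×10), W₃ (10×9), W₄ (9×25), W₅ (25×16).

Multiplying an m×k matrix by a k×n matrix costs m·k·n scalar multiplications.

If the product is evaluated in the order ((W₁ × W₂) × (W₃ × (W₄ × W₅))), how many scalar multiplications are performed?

(W₁ × W₂): 13×3 by 3×10 → 13×10, cost 13·3·10 = 390
(W₄ × W₅): 9×25 by 25×16 → 9×16, cost 9·25·16 = 3600
(W₃ × (W₄ × W₅)): 10×9 by 9×16 → 10×16, cost 10·9·16 = 1440; cumulative 5040
((W₁ × W₂) × (W₃ × (W₄ × W₅))): 13×10 by 10×16 → 13×16, cost 13·10·16 = 2080; cumulative 7510
Total: 7510 scalar multiplications.

7510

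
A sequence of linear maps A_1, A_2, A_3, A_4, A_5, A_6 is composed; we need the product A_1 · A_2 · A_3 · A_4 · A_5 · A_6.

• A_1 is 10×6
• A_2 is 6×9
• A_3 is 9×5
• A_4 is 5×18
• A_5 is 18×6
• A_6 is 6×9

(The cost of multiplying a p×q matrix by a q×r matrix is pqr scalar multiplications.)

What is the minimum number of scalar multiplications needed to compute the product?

Adjacent pairs: A_1A_2 = 10·6·9 = 540; A_2A_3 = 6·9·5 = 270; A_3A_4 = 9·5·18 = 810; A_4A_5 = 5·18·6 = 540; A_5A_6 = 18·6·9 = 972.
Length 3: A_1..A_3: k=1: 0+270+10·6·5=570; k=2: 540+0+10·9·5=990 → min 570 | A_2..A_4: k=2: 0+810+6·9·18=1782; k=3: 270+0+6·5·18=810 → min 810 | A_3..A_5: k=3: 0+540+9·5·6=810; k=4: 810+0+9·18·6=1782 → min 810 | A_4..A_6: k=4: 0+972+5·18·9=1782; k=5: 540+0+5·6·9=810 → min 810.
Length 4: A_1..A_4: k=1: 0+810+10·6·18=1890; k=2: 540+810+10·9·18=2970; k=3: 570+0+10·5·18=1470 → min 1470 | A_2..A_5: k=2: 0+810+6·9·6=1134; k=3: 270+540+6·5·6=990; k=4: 810+0+6·18·6=1458 → min 990 | A_3..A_6: k=3: 0+810+9·5·9=1215; k=4: 810+972+9·18·9=3240; k=5: 810+0+9·6·9=1296 → min 1215.
Length 5: A_1..A_5: k=1: 0+990+10·6·6=1350; k=2: 540+810+10·9·6=1890; k=3: 570+540+10·5·6=1410; k=4: 1470+0+10·18·6=2550 → min 1350 | A_2..A_6: k=2: 0+1215+6·9·9=1701; k=3: 270+810+6·5·9=1350; k=4: 810+972+6·18·9=2754; k=5: 990+0+6·6·9=1314 → min 1314.
Length 6: A_1..A_6: k=1: 0+1314+10·6·9=1854; k=2: 540+1215+10·9·9=2565; k=3: 570+810+10·5·9=1830; k=4: 1470+972+10·18·9=4062; k=5: 1350+0+10·6·9=1890 → min 1830.
Optimal order: ((A_1 · (A_2 · A_3)) · ((A_4 · A_5) · A_6)) with cost 1830.

1830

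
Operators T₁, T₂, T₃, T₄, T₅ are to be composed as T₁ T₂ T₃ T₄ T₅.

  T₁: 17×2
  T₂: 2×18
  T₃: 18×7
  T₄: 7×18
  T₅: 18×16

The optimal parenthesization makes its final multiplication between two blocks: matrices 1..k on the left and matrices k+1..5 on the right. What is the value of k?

1

Adjacent pairs: T₁T₂ = 17·2·18 = 612; T₂T₃ = 2·18·7 = 252; T₃T₄ = 18·7·18 = 2268; T₄T₅ = 7·18·16 = 2016.
Length 3: T₁..T₃: k=1: 0+252+17·2·7=490; k=2: 612+0+17·18·7=2754 → min 490 | T₂..T₄: k=2: 0+2268+2·18·18=2916; k=3: 252+0+2·7·18=504 → min 504 | T₃..T₅: k=3: 0+2016+18·7·16=4032; k=4: 2268+0+18·18·16=7452 → min 4032.
Length 4: T₁..T₄: k=1: 0+504+17·2·18=1116; k=2: 612+2268+17·18·18=8388; k=3: 490+0+17·7·18=2632 → min 1116 | T₂..T₅: k=2: 0+4032+2·18·16=4608; k=3: 252+2016+2·7·16=2492; k=4: 504+0+2·18·16=1080 → min 1080.
Top-level splits: k=1: (T₁..T₁)·(T₂..T₅) → 0+1080+17·2·16 = 1624; k=2: (T₁..T₂)·(T₃..T₅) → 612+4032+17·18·16 = 9540; k=3: (T₁..T₃)·(T₄..T₅) → 490+2016+17·7·16 = 4410; k=4: (T₁..T₄)·(T₅..T₅) → 1116+0+17·18·16 = 6012.
Best split is after T₁, i.e. k = 1.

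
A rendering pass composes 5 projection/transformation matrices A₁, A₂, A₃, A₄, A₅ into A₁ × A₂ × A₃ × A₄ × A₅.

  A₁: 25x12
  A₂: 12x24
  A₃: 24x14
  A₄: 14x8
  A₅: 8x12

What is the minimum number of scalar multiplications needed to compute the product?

Adjacent pairs: A₁A₂ = 25·12·24 = 7200; A₂A₃ = 12·24·14 = 4032; A₃A₄ = 24·14·8 = 2688; A₄A₅ = 14·8·12 = 1344.
Length 3: A₁..A₃: k=1: 0+4032+25·12·14=8232; k=2: 7200+0+25·24·14=15600 → min 8232 | A₂..A₄: k=2: 0+2688+12·24·8=4992; k=3: 4032+0+12·14·8=5376 → min 4992 | A₃..A₅: k=3: 0+1344+24·14·12=5376; k=4: 2688+0+24·8·12=4992 → min 4992.
Length 4: A₁..A₄: k=1: 0+4992+25·12·8=7392; k=2: 7200+2688+25·24·8=14688; k=3: 8232+0+25·14·8=11032 → min 7392 | A₂..A₅: k=2: 0+4992+12·24·12=8448; k=3: 4032+1344+12·14·12=7392; k=4: 4992+0+12·8·12=6144 → min 6144.
Length 5: A₁..A₅: k=1: 0+6144+25·12·12=9744; k=2: 7200+4992+25·24·12=19392; k=3: 8232+1344+25·14·12=13776; k=4: 7392+0+25·8·12=9792 → min 9744.
Optimal order: (A₁ × ((A₂ × (A₃ × A₄)) × A₅)) with cost 9744.

9744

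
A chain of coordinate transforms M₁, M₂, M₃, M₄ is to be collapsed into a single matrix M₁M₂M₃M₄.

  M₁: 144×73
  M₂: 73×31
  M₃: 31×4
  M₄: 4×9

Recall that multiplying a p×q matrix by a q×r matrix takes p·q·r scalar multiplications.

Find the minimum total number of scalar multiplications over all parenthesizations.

Adjacent pairs: M₁M₂ = 144·73·31 = 325872; M₂M₃ = 73·31·4 = 9052; M₃M₄ = 31·4·9 = 1116.
Length 3: M₁..M₃: k=1: 0+9052+144·73·4=51100; k=2: 325872+0+144·31·4=343728 → min 51100 | M₂..M₄: k=2: 0+1116+73·31·9=21483; k=3: 9052+0+73·4·9=11680 → min 11680.
Length 4: M₁..M₄: k=1: 0+11680+144·73·9=106288; k=2: 325872+1116+144·31·9=367164; k=3: 51100+0+144·4·9=56284 → min 56284.
Optimal order: ((M₁(M₂M₃))M₄) with cost 56284.

56284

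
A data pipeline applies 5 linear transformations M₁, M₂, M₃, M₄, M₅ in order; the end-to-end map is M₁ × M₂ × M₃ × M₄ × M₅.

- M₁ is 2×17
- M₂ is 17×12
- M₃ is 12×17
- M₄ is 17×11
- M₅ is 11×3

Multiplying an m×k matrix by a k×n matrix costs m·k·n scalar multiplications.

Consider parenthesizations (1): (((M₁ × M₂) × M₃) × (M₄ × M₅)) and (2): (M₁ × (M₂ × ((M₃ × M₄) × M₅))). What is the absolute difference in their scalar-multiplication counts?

1875

Order (1) = (((M₁ × M₂) × M₃) × (M₄ × M₅)): (M₁ × M₂): 2×17 by 17×12 → 2×12, cost 2·17·12 = 408; ((M₁ × M₂) × M₃): 2×12 by 12×17 → 2×17, cost 2·12·17 = 408; cumulative 816; (M₄ × M₅): 17×11 by 11×3 → 17×3, cost 17·11·3 = 561; (((M₁ × M₂) × M₃) × (M₄ × M₅)): 2×17 by 17×3 → 2×3, cost 2·17·3 = 102; cumulative 1479. Total 1479.
Order (2) = (M₁ × (M₂ × ((M₃ × M₄) × M₅))): (M₃ × M₄): 12×17 by 17×11 → 12×11, cost 12·17·11 = 2244; ((M₃ × M₄) × M₅): 12×11 by 11×3 → 12×3, cost 12·11·3 = 396; cumulative 2640; (M₂ × ((M₃ × M₄) × M₅)): 17×12 by 12×3 → 17×3, cost 17·12·3 = 612; cumulative 3252; (M₁ × (M₂ × ((M₃ × M₄) × M₅))): 2×17 by 17×3 → 2×3, cost 2·17·3 = 102; cumulative 3354. Total 3354.
Difference: |1479 − 3354| = 1875.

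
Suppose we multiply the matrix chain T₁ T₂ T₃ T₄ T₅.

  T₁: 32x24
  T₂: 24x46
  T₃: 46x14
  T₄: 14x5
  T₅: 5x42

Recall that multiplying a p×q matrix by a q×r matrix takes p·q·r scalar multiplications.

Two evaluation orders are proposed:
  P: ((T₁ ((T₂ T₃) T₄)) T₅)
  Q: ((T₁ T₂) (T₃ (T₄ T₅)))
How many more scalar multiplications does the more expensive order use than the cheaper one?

Order P = ((T₁ ((T₂ T₃) T₄)) T₅): (T₂ T₃): 24×46 by 46×14 → 24×14, cost 24·46·14 = 15456; ((T₂ T₃) T₄): 24×14 by 14×5 → 24×5, cost 24·14·5 = 1680; cumulative 17136; (T₁ ((T₂ T₃) T₄)): 32×24 by 24×5 → 32×5, cost 32·24·5 = 3840; cumulative 20976; ((T₁ ((T₂ T₃) T₄)) T₅): 32×5 by 5×42 → 32×42, cost 32·5·42 = 6720; cumulative 27696. Total 27696.
Order Q = ((T₁ T₂) (T₃ (T₄ T₅))): (T₁ T₂): 32×24 by 24×46 → 32×46, cost 32·24·46 = 35328; (T₄ T₅): 14×5 by 5×42 → 14×42, cost 14·5·42 = 2940; (T₃ (T₄ T₅)): 46×14 by 14×42 → 46×42, cost 46·14·42 = 27048; cumulative 29988; ((T₁ T₂) (T₃ (T₄ T₅))): 32×46 by 46×42 → 32×42, cost 32·46·42 = 61824; cumulative 127140. Total 127140.
Difference: |27696 − 127140| = 99444.

99444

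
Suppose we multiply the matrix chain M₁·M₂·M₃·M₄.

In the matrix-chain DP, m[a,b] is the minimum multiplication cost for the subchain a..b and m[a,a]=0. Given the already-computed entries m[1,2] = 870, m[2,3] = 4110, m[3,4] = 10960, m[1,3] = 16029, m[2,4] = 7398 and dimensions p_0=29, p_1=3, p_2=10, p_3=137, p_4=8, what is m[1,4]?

8094

m[1,4] = min over k∈[1,3] of m[1,k]+m[k+1,4]+p_{0}·p_k·p_{4}.
k=1: 0 + 7398 + 29·3·8 = 8094; k=2: 870 + 10960 + 29·10·8 = 14150; k=3: 16029 + 0 + 29·137·8 = 47813.
Minimum: 8094 at k=1.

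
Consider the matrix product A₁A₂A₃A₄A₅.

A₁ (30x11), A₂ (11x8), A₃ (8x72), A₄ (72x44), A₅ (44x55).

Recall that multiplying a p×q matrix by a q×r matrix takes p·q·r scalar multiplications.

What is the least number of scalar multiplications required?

60544

Adjacent pairs: A₁A₂ = 30·11·8 = 2640; A₂A₃ = 11·8·72 = 6336; A₃A₄ = 8·72·44 = 25344; A₄A₅ = 72·44·55 = 174240.
Length 3: A₁..A₃: k=1: 0+6336+30·11·72=30096; k=2: 2640+0+30·8·72=19920 → min 19920 | A₂..A₄: k=2: 0+25344+11·8·44=29216; k=3: 6336+0+11·72·44=41184 → min 29216 | A₃..A₅: k=3: 0+174240+8·72·55=205920; k=4: 25344+0+8·44·55=44704 → min 44704.
Length 4: A₁..A₄: k=1: 0+29216+30·11·44=43736; k=2: 2640+25344+30·8·44=38544; k=3: 19920+0+30·72·44=114960 → min 38544 | A₂..A₅: k=2: 0+44704+11·8·55=49544; k=3: 6336+174240+11·72·55=224136; k=4: 29216+0+11·44·55=55836 → min 49544.
Length 5: A₁..A₅: k=1: 0+49544+30·11·55=67694; k=2: 2640+44704+30·8·55=60544; k=3: 19920+174240+30·72·55=312960; k=4: 38544+0+30·44·55=111144 → min 60544.
Optimal order: ((A₁A₂)((A₃A₄)A₅)) with cost 60544.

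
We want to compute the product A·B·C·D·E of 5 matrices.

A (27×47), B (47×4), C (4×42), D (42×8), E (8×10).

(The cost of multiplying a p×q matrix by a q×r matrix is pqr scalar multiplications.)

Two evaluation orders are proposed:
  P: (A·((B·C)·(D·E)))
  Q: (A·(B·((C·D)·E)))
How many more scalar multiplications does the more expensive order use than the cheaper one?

Order P = (A·((B·C)·(D·E))): (B·C): 47×4 by 4×42 → 47×42, cost 47·4·42 = 7896; (D·E): 42×8 by 8×10 → 42×10, cost 42·8·10 = 3360; ((B·C)·(D·E)): 47×42 by 42×10 → 47×10, cost 47·42·10 = 19740; cumulative 30996; (A·((B·C)·(D·E))): 27×47 by 47×10 → 27×10, cost 27·47·10 = 12690; cumulative 43686. Total 43686.
Order Q = (A·(B·((C·D)·E))): (C·D): 4×42 by 42×8 → 4×8, cost 4·42·8 = 1344; ((C·D)·E): 4×8 by 8×10 → 4×10, cost 4·8·10 = 320; cumulative 1664; (B·((C·D)·E)): 47×4 by 4×10 → 47×10, cost 47·4·10 = 1880; cumulative 3544; (A·(B·((C·D)·E))): 27×47 by 47×10 → 27×10, cost 27·47·10 = 12690; cumulative 16234. Total 16234.
Difference: |43686 − 16234| = 27452.

27452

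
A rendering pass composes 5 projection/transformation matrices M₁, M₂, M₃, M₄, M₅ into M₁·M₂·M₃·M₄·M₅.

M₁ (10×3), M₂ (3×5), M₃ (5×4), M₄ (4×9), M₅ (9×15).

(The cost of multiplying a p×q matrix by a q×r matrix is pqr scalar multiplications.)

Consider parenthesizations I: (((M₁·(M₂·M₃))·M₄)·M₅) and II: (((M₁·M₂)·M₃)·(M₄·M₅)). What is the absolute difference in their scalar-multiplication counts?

400

Order I = (((M₁·(M₂·M₃))·M₄)·M₅): (M₂·M₃): 3×5 by 5×4 → 3×4, cost 3·5·4 = 60; (M₁·(M₂·M₃)): 10×3 by 3×4 → 10×4, cost 10·3·4 = 120; cumulative 180; ((M₁·(M₂·M₃))·M₄): 10×4 by 4×9 → 10×9, cost 10·4·9 = 360; cumulative 540; (((M₁·(M₂·M₃))·M₄)·M₅): 10×9 by 9×15 → 10×15, cost 10·9·15 = 1350; cumulative 1890. Total 1890.
Order II = (((M₁·M₂)·M₃)·(M₄·M₅)): (M₁·M₂): 10×3 by 3×5 → 10×5, cost 10·3·5 = 150; ((M₁·M₂)·M₃): 10×5 by 5×4 → 10×4, cost 10·5·4 = 200; cumulative 350; (M₄·M₅): 4×9 by 9×15 → 4×15, cost 4·9·15 = 540; (((M₁·M₂)·M₃)·(M₄·M₅)): 10×4 by 4×15 → 10×15, cost 10·4·15 = 600; cumulative 1490. Total 1490.
Difference: |1890 − 1490| = 400.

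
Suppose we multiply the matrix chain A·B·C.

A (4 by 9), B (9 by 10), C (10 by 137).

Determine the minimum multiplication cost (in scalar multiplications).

Order (A·(B·C)): (B·C): 9×10 by 10×137 → 9×137, cost 9·10·137 = 12330; (A·(B·C)): 4×9 by 9×137 → 4×137, cost 4·9·137 = 4932; cumulative 17262. Total 17262.
Order ((A·B)·C): (A·B): 4×9 by 9×10 → 4×10, cost 4·9·10 = 360; ((A·B)·C): 4×10 by 10×137 → 4×137, cost 4·10·137 = 5480; cumulative 5840. Total 5840.
Minimum: 5840.

5840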